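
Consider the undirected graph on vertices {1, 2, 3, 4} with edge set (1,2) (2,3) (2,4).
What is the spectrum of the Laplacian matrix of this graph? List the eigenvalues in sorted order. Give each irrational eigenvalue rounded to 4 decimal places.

[0, 1, 1, 4]

Reading degrees in the order [1, 2, 3, 4] gives [1, 3, 1, 1]; set D = diag(1, 3, 1, 1) and form L = D - A. Since every row of L sums to 0, the all-ones vector is in the kernel and 0 is an eigenvalue. The single zero eigenvalue shows the graph is connected.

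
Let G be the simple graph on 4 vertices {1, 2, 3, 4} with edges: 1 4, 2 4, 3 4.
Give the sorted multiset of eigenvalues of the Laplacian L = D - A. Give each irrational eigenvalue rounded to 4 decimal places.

[0, 1, 1, 4]

Reading degrees in the order [1, 2, 3, 4] gives [1, 1, 1, 3]; set D = diag(1, 1, 1, 3) and form L = D - A. L is symmetric positive semidefinite, so every eigenvalue is real and nonnegative. The largest eigenvalue, 4, is at most the vertex count 4. By the matrix-tree theorem the graph has (1/4) * product of the nonzero eigenvalues = 1 spanning tree.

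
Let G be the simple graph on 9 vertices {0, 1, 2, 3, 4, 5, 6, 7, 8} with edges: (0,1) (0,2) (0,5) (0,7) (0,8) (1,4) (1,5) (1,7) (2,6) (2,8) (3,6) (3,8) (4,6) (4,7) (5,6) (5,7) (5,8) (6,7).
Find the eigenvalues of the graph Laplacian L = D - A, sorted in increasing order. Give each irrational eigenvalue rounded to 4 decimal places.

Reading degrees in the order [0, 1, 2, 3, 4, 5, 6, 7, 8] gives [5, 4, 3, 2, 3, 5, 5, 5, 4]; set D = diag(5, 4, 3, 2, 3, 5, 5, 5, 4) and form L = D - A. Since every row of L sums to 0, the all-ones vector is in the kernel and 0 is an eigenvalue. The single zero eigenvalue shows the graph is connected. By the matrix-tree theorem the graph has (1/9) * product of the nonzero eigenvalues = 7749 spanning trees.

[0, 1.5579, 2.2807, 3.2994, 4.5577, 4.7924, 5.8205, 6.5809, 7.1105]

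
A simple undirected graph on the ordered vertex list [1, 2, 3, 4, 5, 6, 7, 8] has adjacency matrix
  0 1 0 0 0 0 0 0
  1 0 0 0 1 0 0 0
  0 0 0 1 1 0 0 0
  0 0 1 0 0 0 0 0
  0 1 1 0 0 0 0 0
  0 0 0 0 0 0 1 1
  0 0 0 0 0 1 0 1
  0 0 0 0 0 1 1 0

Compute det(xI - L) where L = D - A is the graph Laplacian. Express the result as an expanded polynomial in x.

x^8 - 14x^7 + 78x^6 - 218x^5 + 314x^4 - 210x^3 + 45x^2

Each diagonal entry of L is the vertex degree and each off-diagonal entry is -1 where an edge is present, 0 otherwise; in the order [1, 2, 3, 4, 5, 6, 7, 8] the diagonal is [1, 2, 2, 1, 2, 2, 2, 2]. Computing det(xI - L) by cofactor expansion (or equivalently via sum-over-permutations) gives x^8 - 14x^7 + 78x^6 - 218x^5 + 314x^4 - 210x^3 + 45x^2. Since p(0) = det(-L) = 0, x divides p(x). The eigenvalues sum to 14, which equals trace(L) = 2|E|.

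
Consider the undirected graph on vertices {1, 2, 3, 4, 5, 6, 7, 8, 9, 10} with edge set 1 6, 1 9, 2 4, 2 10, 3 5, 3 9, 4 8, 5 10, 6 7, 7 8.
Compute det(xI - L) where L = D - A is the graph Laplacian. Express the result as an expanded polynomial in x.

Each diagonal entry of L is the vertex degree and each off-diagonal entry is -1 where an edge is present, 0 otherwise; in the order [1, 2, 3, 4, 5, 6, 7, 8, 9, 10] the diagonal is [2, 2, 2, 2, 2, 2, 2, 2, 2, 2]. L has integer entries, so p(x) = det(xI - L) has integer coefficients. Expanding the determinant yields x^10 - 20x^9 + 170x^8 - 800x^7 + 2275x^6 - 4004x^5 + 4290x^4 - 2640x^3 + 825x^2 - 100x. The coefficient of x^9 equals -trace(L) = -20, matching the sum of degrees. By the matrix-tree theorem the graph has (1/10) * product of the nonzero eigenvalues = 10 spanning trees.

x^10 - 20x^9 + 170x^8 - 800x^7 + 2275x^6 - 4004x^5 + 4290x^4 - 2640x^3 + 825x^2 - 100x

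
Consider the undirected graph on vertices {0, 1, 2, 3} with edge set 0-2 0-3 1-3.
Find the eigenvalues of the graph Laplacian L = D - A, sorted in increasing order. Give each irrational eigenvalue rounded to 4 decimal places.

[0, 0.5858, 2, 3.4142]

Reading degrees in the order [0, 1, 2, 3] gives [2, 1, 1, 2]; set D = diag(2, 1, 1, 2) and form L = D - A. The multiplicity of 0 as a Laplacian eigenvalue equals the number of connected components. The single zero eigenvalue shows the graph is connected. There is one zero in the spectrum, matching the 1 component. The largest eigenvalue, 3.4142, is at most the vertex count 4.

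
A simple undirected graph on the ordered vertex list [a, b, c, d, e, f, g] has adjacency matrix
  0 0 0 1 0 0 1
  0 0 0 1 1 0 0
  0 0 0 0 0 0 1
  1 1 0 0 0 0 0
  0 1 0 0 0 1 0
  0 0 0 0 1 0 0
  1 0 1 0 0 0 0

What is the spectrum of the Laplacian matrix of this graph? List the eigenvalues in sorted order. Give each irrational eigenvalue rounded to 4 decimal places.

[0, 0.1981, 0.7530, 1.5550, 2.4450, 3.2470, 3.8019]

Reading degrees in the order [a, b, c, d, e, f, g] gives [2, 2, 1, 2, 2, 1, 2]; set D = diag(2, 2, 1, 2, 2, 1, 2) and form L = D - A. The multiplicity of 0 as a Laplacian eigenvalue equals the number of connected components.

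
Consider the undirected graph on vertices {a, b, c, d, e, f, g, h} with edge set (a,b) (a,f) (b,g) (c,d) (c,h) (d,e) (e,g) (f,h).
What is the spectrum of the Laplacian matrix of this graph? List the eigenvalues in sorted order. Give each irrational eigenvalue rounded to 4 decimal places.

[0, 0.5858, 0.5858, 2, 2, 3.4142, 3.4142, 4]

Each diagonal entry of L is the vertex degree and each off-diagonal entry is -1 where an edge is present, 0 otherwise; in the order [a, b, c, d, e, f, g, h] the diagonal is [2, 2, 2, 2, 2, 2, 2, 2]. L is symmetric positive semidefinite, so every eigenvalue is real and nonnegative. The largest eigenvalue, 4, is at most the vertex count 8.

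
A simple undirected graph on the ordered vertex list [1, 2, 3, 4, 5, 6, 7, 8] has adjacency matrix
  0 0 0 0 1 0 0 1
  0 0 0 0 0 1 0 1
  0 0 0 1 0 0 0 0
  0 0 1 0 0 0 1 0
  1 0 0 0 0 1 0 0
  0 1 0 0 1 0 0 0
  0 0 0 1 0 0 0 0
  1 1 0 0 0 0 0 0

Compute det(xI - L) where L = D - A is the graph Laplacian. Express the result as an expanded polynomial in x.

x^8 - 14x^7 + 78x^6 - 220x^5 + 330x^4 - 250x^3 + 75x^2

Each diagonal entry of L is the vertex degree and each off-diagonal entry is -1 where an edge is present, 0 otherwise; in the order [1, 2, 3, 4, 5, 6, 7, 8] the diagonal is [2, 2, 1, 2, 2, 2, 1, 2]. L has integer entries, so p(x) = det(xI - L) has integer coefficients. Expanding the determinant yields x^8 - 14x^7 + 78x^6 - 220x^5 + 330x^4 - 250x^3 + 75x^2. The coefficient of x^7 equals -trace(L) = -14, matching the sum of degrees. The eigenvalues sum to 14, which equals trace(L) = 2|E|. There are 2 zeros in the spectrum, matching the 2 components.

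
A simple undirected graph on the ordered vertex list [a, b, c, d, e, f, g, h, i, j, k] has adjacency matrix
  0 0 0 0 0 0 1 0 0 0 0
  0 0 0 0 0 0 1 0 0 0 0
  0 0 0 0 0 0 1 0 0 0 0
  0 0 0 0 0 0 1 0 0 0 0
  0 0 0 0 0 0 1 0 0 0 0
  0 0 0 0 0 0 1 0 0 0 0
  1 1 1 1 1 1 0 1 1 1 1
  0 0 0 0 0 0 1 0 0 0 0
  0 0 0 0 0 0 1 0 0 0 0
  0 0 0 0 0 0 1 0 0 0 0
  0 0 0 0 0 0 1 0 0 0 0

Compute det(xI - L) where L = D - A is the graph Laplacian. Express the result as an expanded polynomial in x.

x^11 - 20x^10 + 135x^9 - 480x^8 + 1050x^7 - 1512x^6 + 1470x^5 - 960x^4 + 405x^3 - 100x^2 + 11x

Each diagonal entry of L is the vertex degree and each off-diagonal entry is -1 where an edge is present, 0 otherwise; in the order [a, b, c, d, e, f, g, h, i, j, k] the diagonal is [1, 1, 1, 1, 1, 1, 10, 1, 1, 1, 1]. L has integer entries, so p(x) = det(xI - L) has integer coefficients. Expanding the determinant yields x^11 - 20x^10 + 135x^9 - 480x^8 + 1050x^7 - 1512x^6 + 1470x^5 - 960x^4 + 405x^3 - 100x^2 + 11x. The coefficient of x^10 equals -trace(L) = -20, matching the sum of degrees. There is one zero in the spectrum, matching the 1 component.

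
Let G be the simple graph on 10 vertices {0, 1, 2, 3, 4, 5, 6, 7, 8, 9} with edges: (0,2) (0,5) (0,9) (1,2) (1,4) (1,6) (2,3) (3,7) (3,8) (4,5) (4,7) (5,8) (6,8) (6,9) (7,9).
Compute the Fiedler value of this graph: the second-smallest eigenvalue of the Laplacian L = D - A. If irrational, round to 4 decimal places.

With the vertex order [0, 1, 2, 3, 4, 5, 6, 7, 8, 9], the degrees are [3, 3, 3, 3, 3, 3, 3, 3, 3, 3], giving D = diag(3, 3, 3, 3, 3, 3, 3, 3, 3, 3) and L = D - A. The smallest Laplacian eigenvalue is always 0. The next one, lambda_2 = 2, measures how hard the graph is to disconnect: larger values mean better connectivity. By the matrix-tree theorem the graph has (1/10) * product of the nonzero eigenvalues = 2000 spanning trees.

2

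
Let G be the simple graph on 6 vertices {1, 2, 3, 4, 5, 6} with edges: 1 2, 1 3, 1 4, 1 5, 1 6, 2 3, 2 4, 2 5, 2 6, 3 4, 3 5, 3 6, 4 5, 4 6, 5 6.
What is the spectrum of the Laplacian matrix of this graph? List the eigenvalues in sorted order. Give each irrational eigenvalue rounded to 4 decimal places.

[0, 6, 6, 6, 6, 6]

Reading degrees in the order [1, 2, 3, 4, 5, 6] gives [5, 5, 5, 5, 5, 5]; set D = diag(5, 5, 5, 5, 5, 5) and form L = D - A. The multiplicity of 0 as a Laplacian eigenvalue equals the number of connected components.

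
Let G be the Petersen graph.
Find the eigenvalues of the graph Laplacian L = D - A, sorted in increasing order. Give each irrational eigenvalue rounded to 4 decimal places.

The graph has 10 vertices and degree multiset [3, 3, 3, 3, 3, 3, 3, 3, 3, 3]; D is the diagonal matrix of degrees and L = D - A. Since every row of L sums to 0, the all-ones vector is in the kernel and 0 is an eigenvalue. The single zero eigenvalue shows the graph is connected.

[0, 2, 2, 2, 2, 2, 5, 5, 5, 5]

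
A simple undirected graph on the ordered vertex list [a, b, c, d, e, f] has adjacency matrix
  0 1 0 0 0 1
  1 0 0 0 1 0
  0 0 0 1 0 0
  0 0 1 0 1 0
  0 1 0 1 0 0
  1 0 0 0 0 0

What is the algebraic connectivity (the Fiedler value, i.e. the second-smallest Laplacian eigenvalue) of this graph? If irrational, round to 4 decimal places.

With the vertex order [a, b, c, d, e, f], the degrees are [2, 2, 1, 2, 2, 1], giving D = diag(2, 2, 1, 2, 2, 1) and L = D - A. Computing the eigenvalues of L and sorting gives [0, 0.2679, 1, 2, 3, 3.7321]. The Fiedler value lambda_2 = 0.2679 is strictly positive, so the graph is connected. By the matrix-tree theorem the graph has (1/6) * product of the nonzero eigenvalues = 1 spanning tree. The eigenvalues sum to 10, which equals trace(L) = 2|E|.

0.2679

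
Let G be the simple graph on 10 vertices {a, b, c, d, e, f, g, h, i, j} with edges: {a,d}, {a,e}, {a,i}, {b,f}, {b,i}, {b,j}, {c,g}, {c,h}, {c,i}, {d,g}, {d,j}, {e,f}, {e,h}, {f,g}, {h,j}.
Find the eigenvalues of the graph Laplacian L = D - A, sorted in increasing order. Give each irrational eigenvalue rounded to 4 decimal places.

[0, 2, 2, 2, 2, 2, 5, 5, 5, 5]

Each diagonal entry of L is the vertex degree and each off-diagonal entry is -1 where an edge is present, 0 otherwise; in the order [a, b, c, d, e, f, g, h, i, j] the diagonal is [3, 3, 3, 3, 3, 3, 3, 3, 3, 3]. The multiplicity of 0 as a Laplacian eigenvalue equals the number of connected components. The eigenvalues sum to 30, which equals trace(L) = 2|E|.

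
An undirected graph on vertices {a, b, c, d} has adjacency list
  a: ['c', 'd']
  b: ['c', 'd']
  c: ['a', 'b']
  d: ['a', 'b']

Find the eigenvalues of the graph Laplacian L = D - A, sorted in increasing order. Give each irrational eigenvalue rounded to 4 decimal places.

[0, 2, 2, 4]

Each diagonal entry of L is the vertex degree and each off-diagonal entry is -1 where an edge is present, 0 otherwise; in the order [a, b, c, d] the diagonal is [2, 2, 2, 2]. The multiplicity of 0 as a Laplacian eigenvalue equals the number of connected components. The largest eigenvalue, 4, is at most the vertex count 4.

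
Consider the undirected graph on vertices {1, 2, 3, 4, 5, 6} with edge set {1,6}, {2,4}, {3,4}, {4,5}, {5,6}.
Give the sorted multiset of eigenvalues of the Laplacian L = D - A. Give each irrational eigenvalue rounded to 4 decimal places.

With the vertex order [1, 2, 3, 4, 5, 6], the degrees are [1, 1, 1, 3, 2, 2], giving D = diag(1, 1, 1, 3, 2, 2) and L = D - A. L is symmetric positive semidefinite, so every eigenvalue is real and nonnegative. The single zero eigenvalue shows the graph is connected. The eigenvalues sum to 10, which equals trace(L) = 2|E|. There is one zero in the spectrum, matching the 1 component.

[0, 0.3249, 1, 1.4608, 3, 4.2143]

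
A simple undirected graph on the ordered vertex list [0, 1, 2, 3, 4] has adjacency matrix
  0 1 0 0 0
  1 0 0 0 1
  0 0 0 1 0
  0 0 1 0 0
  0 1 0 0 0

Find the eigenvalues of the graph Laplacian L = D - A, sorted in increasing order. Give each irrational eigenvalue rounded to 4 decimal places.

[0, 0, 1, 2, 3]

Each diagonal entry of L is the vertex degree and each off-diagonal entry is -1 where an edge is present, 0 otherwise; in the order [0, 1, 2, 3, 4] the diagonal is [1, 2, 1, 1, 1]. Diagonalising L (or applying a numerical eigensolver to the 5x5 matrix) gives the spectrum above. The 2 zero eigenvalues correspond to the 2 connected components.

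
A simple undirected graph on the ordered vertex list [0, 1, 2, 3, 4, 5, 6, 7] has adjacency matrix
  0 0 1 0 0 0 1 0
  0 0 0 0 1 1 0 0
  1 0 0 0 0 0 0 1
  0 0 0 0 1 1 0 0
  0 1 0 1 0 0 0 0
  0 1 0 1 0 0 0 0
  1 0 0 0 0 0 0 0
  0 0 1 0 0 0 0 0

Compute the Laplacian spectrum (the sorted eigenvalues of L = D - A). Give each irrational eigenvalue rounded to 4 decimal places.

[0, 0, 0.5858, 2, 2, 2, 3.4142, 4]

With the vertex order [0, 1, 2, 3, 4, 5, 6, 7], the degrees are [2, 2, 2, 2, 2, 2, 1, 1], giving D = diag(2, 2, 2, 2, 2, 2, 1, 1) and L = D - A. Since every row of L sums to 0, the all-ones vector is in the kernel and 0 is an eigenvalue. The 2 zero eigenvalues correspond to the 2 connected components. The eigenvalues sum to 14, which equals trace(L) = 2|E|.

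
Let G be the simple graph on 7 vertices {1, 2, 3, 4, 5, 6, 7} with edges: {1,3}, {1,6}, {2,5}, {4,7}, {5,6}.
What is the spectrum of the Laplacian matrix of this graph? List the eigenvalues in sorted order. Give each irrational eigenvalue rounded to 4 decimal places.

[0, 0, 0.3820, 1.3820, 2, 2.6180, 3.6180]

Reading degrees in the order [1, 2, 3, 4, 5, 6, 7] gives [2, 1, 1, 1, 2, 2, 1]; set D = diag(2, 1, 1, 1, 2, 2, 1) and form L = D - A. Since every row of L sums to 0, the all-ones vector is in the kernel and 0 is an eigenvalue. The 2 zero eigenvalues correspond to the 2 connected components. The largest eigenvalue, 3.6180, is at most the vertex count 7.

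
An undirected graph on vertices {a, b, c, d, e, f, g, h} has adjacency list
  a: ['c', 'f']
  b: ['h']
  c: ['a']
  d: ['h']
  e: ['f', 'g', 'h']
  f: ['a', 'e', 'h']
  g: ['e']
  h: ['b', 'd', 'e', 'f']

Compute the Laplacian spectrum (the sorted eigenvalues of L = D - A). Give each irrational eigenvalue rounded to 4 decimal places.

[0, 0.3568, 0.6365, 1, 1.6887, 2.7571, 4.3873, 5.1735]

Reading degrees in the order [a, b, c, d, e, f, g, h] gives [2, 1, 1, 1, 3, 3, 1, 4]; set D = diag(2, 1, 1, 1, 3, 3, 1, 4) and form L = D - A. Diagonalising L (or applying a numerical eigensolver to the 8x8 matrix) gives the spectrum above. There is one zero in the spectrum, matching the 1 component. By the matrix-tree theorem the graph has (1/8) * product of the nonzero eigenvalues = 3 spanning trees.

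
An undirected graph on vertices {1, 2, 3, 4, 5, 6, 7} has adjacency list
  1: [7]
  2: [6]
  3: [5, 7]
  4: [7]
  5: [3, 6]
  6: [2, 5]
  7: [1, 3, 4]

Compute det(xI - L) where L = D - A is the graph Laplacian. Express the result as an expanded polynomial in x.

x^7 - 12x^6 + 54x^5 - 114x^4 + 116x^3 - 52x^2 + 7x

With the vertex order [1, 2, 3, 4, 5, 6, 7], the degrees are [1, 1, 2, 1, 2, 2, 3], giving D = diag(1, 1, 2, 1, 2, 2, 3) and L = D - A. Computing det(xI - L) by cofactor expansion (or equivalently via sum-over-permutations) gives x^7 - 12x^6 + 54x^5 - 114x^4 + 116x^3 - 52x^2 + 7x. Since p(0) = det(-L) = 0, x divides p(x). The largest eigenvalue, 4.2283, is at most the vertex count 7.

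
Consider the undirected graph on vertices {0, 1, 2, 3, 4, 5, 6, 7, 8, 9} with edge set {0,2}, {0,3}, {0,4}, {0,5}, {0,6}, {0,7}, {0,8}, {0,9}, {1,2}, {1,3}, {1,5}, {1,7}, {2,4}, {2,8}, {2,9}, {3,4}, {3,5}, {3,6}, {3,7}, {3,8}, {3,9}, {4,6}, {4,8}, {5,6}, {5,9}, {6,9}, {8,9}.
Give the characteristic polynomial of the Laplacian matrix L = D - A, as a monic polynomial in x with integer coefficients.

Reading degrees in the order [0, 1, 2, 3, 4, 5, 6, 7, 8, 9] gives [8, 4, 5, 8, 5, 5, 5, 3, 5, 6]; set D = diag(8, 4, 5, 8, 5, 5, 5, 3, 5, 6) and form L = D - A. Computing det(xI - L) by cofactor expansion (or equivalently via sum-over-permutations) gives x^10 - 54x^9 + 1274x^8 - 17222x^7 + 146880x^6 - 818822x^5 + 2980562x^4 - 6822666x^3 + 8898434x^2 - 5028850x. Since p(0) = det(-L) = 0, x divides p(x). By the matrix-tree theorem the graph has (1/10) * product of the nonzero eigenvalues = 502885 spanning trees.

x^10 - 54x^9 + 1274x^8 - 17222x^7 + 146880x^6 - 818822x^5 + 2980562x^4 - 6822666x^3 + 8898434x^2 - 5028850x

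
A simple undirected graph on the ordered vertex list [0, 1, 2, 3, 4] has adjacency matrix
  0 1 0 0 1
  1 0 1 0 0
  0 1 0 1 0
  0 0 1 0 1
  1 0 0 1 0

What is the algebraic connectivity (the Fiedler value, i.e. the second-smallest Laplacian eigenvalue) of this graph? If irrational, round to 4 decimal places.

Each diagonal entry of L is the vertex degree and each off-diagonal entry is -1 where an edge is present, 0 otherwise; in the order [0, 1, 2, 3, 4] the diagonal is [2, 2, 2, 2, 2]. The sorted Laplacian eigenvalues are [0, 1.3820, 1.3820, 3.6180, 3.6180]; the algebraic connectivity is the second entry, 1.3820. The largest eigenvalue, 3.6180, is at most the vertex count 5.

1.3820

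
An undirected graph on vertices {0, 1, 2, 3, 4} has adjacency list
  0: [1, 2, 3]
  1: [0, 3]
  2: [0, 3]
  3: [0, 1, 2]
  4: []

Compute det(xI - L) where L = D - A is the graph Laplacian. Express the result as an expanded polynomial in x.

Each diagonal entry of L is the vertex degree and each off-diagonal entry is -1 where an edge is present, 0 otherwise; in the order [0, 1, 2, 3, 4] the diagonal is [3, 2, 2, 3, 0]. L has integer entries, so p(x) = det(xI - L) has integer coefficients. Expanding the determinant yields x^5 - 10x^4 + 32x^3 - 32x^2. Since p(0) = det(-L) = 0, x divides p(x). The largest eigenvalue, 4, is at most the vertex count 5.

x^5 - 10x^4 + 32x^3 - 32x^2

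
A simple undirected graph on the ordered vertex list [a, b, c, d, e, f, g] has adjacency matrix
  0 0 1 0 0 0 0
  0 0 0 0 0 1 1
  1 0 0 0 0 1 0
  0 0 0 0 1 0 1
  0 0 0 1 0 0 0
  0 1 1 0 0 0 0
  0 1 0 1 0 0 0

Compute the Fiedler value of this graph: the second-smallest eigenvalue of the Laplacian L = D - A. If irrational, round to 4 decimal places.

0.1981

Reading degrees in the order [a, b, c, d, e, f, g] gives [1, 2, 2, 2, 1, 2, 2]; set D = diag(1, 2, 2, 2, 1, 2, 2) and form L = D - A. Computing the eigenvalues of L and sorting gives [0, 0.1981, 0.7530, 1.5550, 2.4450, 3.2470, 3.8019]. The Fiedler value lambda_2 = 0.1981 is strictly positive, so the graph is connected. The eigenvalues sum to 12, which equals trace(L) = 2|E|. By the matrix-tree theorem the graph has (1/7) * product of the nonzero eigenvalues = 1 spanning tree.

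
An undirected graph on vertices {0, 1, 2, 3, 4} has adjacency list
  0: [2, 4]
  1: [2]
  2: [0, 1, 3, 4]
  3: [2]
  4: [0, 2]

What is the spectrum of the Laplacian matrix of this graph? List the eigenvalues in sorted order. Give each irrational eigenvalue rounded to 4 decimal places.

[0, 1, 1, 3, 5]

Each diagonal entry of L is the vertex degree and each off-diagonal entry is -1 where an edge is present, 0 otherwise; in the order [0, 1, 2, 3, 4] the diagonal is [2, 1, 4, 1, 2]. L is symmetric positive semidefinite, so every eigenvalue is real and nonnegative. There is one zero in the spectrum, matching the 1 component. By the matrix-tree theorem the graph has (1/5) * product of the nonzero eigenvalues = 3 spanning trees.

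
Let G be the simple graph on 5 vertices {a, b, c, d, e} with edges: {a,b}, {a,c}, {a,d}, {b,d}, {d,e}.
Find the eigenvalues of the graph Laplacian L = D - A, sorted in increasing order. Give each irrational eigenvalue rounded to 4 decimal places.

With the vertex order [a, b, c, d, e], the degrees are [3, 2, 1, 3, 1], giving D = diag(3, 2, 1, 3, 1) and L = D - A. Diagonalising L (or applying a numerical eigensolver to the 5x5 matrix) gives the spectrum above. By the matrix-tree theorem the graph has (1/5) * product of the nonzero eigenvalues = 3 spanning trees. The largest eigenvalue, 4.3028, is at most the vertex count 5.

[0, 0.6972, 1.3820, 3.6180, 4.3028]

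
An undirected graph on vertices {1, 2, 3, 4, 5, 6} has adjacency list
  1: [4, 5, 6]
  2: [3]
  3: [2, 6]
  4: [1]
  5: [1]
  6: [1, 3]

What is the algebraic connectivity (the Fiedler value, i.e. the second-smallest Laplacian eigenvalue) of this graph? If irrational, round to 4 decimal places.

0.3249

Each diagonal entry of L is the vertex degree and each off-diagonal entry is -1 where an edge is present, 0 otherwise; in the order [1, 2, 3, 4, 5, 6] the diagonal is [3, 1, 2, 1, 1, 2]. The sorted Laplacian eigenvalues are [0, 0.3249, 1, 1.4608, 3, 4.2143]; the algebraic connectivity is the second entry, 0.3249. The largest eigenvalue, 4.2143, is at most the vertex count 6.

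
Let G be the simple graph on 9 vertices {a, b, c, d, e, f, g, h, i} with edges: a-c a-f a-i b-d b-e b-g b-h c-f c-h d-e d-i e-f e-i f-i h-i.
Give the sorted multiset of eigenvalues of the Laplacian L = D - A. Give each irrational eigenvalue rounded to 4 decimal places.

[0, 0.7388, 1.7439, 2.5449, 4, 4, 4.6909, 5.6341, 6.6475]

Each diagonal entry of L is the vertex degree and each off-diagonal entry is -1 where an edge is present, 0 otherwise; in the order [a, b, c, d, e, f, g, h, i] the diagonal is [3, 4, 3, 3, 4, 4, 1, 3, 5]. Diagonalising L (or applying a numerical eigensolver to the 9x9 matrix) gives the spectrum above. The single zero eigenvalue shows the graph is connected. The eigenvalues sum to 30, which equals trace(L) = 2|E|. The largest eigenvalue, 6.6475, is at most the vertex count 9.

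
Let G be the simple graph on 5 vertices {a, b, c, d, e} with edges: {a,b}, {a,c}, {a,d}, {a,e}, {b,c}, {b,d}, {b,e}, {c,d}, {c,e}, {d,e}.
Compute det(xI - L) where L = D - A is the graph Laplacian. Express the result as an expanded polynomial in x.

x^5 - 20x^4 + 150x^3 - 500x^2 + 625x

Reading degrees in the order [a, b, c, d, e] gives [4, 4, 4, 4, 4]; set D = diag(4, 4, 4, 4, 4) and form L = D - A. L has integer entries, so p(x) = det(xI - L) has integer coefficients. Expanding the determinant yields x^5 - 20x^4 + 150x^3 - 500x^2 + 625x. The constant term is 0 because L is singular (the all-ones vector lies in its kernel). The largest eigenvalue, 5, is at most the vertex count 5.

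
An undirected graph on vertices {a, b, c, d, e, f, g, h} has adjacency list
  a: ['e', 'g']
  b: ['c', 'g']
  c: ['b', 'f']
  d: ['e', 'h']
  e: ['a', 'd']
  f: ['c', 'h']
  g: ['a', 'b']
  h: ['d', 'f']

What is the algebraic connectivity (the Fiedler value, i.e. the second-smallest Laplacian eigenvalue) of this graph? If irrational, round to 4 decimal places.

0.5858

With the vertex order [a, b, c, d, e, f, g, h], the degrees are [2, 2, 2, 2, 2, 2, 2, 2], giving D = diag(2, 2, 2, 2, 2, 2, 2, 2) and L = D - A. The sorted Laplacian eigenvalues are [0, 0.5858, 0.5858, 2, 2, 3.4142, 3.4142, 4]; the algebraic connectivity is the second entry, 0.5858. The eigenvalues sum to 16, which equals trace(L) = 2|E|.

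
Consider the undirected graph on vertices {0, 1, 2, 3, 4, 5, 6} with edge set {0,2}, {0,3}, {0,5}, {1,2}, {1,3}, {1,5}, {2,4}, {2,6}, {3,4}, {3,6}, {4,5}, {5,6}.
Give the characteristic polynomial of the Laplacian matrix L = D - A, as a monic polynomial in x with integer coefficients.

With the vertex order [0, 1, 2, 3, 4, 5, 6], the degrees are [3, 3, 4, 4, 3, 4, 3], giving D = diag(3, 3, 4, 4, 3, 4, 3) and L = D - A. The eigenvalues of L are [0, 3, 3, 3, 4, 4, 7]; the characteristic polynomial is the product of (x - lambda_i), which multiplies out to x^7 - 24x^6 + 234x^5 - 1192x^4 + 3357x^3 - 4968x^2 + 3024x. The coefficient of x^6 equals -trace(L) = -24, matching the sum of degrees.

x^7 - 24x^6 + 234x^5 - 1192x^4 + 3357x^3 - 4968x^2 + 3024x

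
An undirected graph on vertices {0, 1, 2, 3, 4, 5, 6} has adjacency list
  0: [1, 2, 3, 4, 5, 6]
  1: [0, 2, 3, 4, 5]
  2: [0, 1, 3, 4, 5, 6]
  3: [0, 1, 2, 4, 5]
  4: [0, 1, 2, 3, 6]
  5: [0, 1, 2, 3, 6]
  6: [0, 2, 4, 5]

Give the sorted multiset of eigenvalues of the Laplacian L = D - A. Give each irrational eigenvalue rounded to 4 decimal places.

[0, 4, 5, 6, 7, 7, 7]

Reading degrees in the order [0, 1, 2, 3, 4, 5, 6] gives [6, 5, 6, 5, 5, 5, 4]; set D = diag(6, 5, 6, 5, 5, 5, 4) and form L = D - A. L is symmetric positive semidefinite, so every eigenvalue is real and nonnegative. The single zero eigenvalue shows the graph is connected. By the matrix-tree theorem the graph has (1/7) * product of the nonzero eigenvalues = 5880 spanning trees.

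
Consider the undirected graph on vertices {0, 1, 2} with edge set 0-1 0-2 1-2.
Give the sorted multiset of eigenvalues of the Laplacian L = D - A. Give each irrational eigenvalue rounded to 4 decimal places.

[0, 3, 3]

Each diagonal entry of L is the vertex degree and each off-diagonal entry is -1 where an edge is present, 0 otherwise; in the order [0, 1, 2] the diagonal is [2, 2, 2]. The multiplicity of 0 as a Laplacian eigenvalue equals the number of connected components. The single zero eigenvalue shows the graph is connected. By the matrix-tree theorem the graph has (1/3) * product of the nonzero eigenvalues = 3 spanning trees.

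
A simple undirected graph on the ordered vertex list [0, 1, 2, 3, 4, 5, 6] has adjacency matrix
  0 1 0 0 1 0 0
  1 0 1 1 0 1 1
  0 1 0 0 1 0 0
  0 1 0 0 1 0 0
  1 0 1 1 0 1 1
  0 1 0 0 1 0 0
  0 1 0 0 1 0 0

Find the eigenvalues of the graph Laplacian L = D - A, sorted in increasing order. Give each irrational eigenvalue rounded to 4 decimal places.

Each diagonal entry of L is the vertex degree and each off-diagonal entry is -1 where an edge is present, 0 otherwise; in the order [0, 1, 2, 3, 4, 5, 6] the diagonal is [2, 5, 2, 2, 5, 2, 2]. L is symmetric positive semidefinite, so every eigenvalue is real and nonnegative. The single zero eigenvalue shows the graph is connected. The eigenvalues sum to 20, which equals trace(L) = 2|E|. There is one zero in the spectrum, matching the 1 component.

[0, 2, 2, 2, 2, 5, 7]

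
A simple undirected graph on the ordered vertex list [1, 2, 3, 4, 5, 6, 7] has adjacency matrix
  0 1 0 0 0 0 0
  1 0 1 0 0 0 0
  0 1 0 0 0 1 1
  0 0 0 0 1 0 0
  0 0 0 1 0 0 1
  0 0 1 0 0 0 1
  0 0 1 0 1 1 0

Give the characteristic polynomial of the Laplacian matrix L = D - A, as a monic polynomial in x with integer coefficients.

Each diagonal entry of L is the vertex degree and each off-diagonal entry is -1 where an edge is present, 0 otherwise; in the order [1, 2, 3, 4, 5, 6, 7] the diagonal is [1, 2, 3, 1, 2, 2, 3]. Computing det(xI - L) by cofactor expansion (or equivalently via sum-over-permutations) gives x^7 - 14x^6 + 75x^5 - 192x^4 + 238x^3 - 126x^2 + 21x. The coefficient of x^6 equals -trace(L) = -14, matching the sum of degrees.

x^7 - 14x^6 + 75x^5 - 192x^4 + 238x^3 - 126x^2 + 21x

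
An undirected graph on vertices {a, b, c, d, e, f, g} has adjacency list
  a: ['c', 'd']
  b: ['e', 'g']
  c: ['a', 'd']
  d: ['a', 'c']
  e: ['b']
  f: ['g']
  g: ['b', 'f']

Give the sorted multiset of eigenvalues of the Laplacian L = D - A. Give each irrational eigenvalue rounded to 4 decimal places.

[0, 0, 0.5858, 2, 3, 3, 3.4142]

Each diagonal entry of L is the vertex degree and each off-diagonal entry is -1 where an edge is present, 0 otherwise; in the order [a, b, c, d, e, f, g] the diagonal is [2, 2, 2, 2, 1, 1, 2]. The multiplicity of 0 as a Laplacian eigenvalue equals the number of connected components. The 2 zero eigenvalues correspond to the 2 connected components. There are 2 zeros in the spectrum, matching the 2 components.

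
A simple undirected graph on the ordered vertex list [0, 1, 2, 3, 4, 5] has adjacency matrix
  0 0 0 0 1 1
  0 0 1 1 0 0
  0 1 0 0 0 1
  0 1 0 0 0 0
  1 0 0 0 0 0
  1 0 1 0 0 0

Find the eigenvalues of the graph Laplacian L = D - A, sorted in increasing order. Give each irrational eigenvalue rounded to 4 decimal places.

[0, 0.2679, 1, 2, 3, 3.7321]

Reading degrees in the order [0, 1, 2, 3, 4, 5] gives [2, 2, 2, 1, 1, 2]; set D = diag(2, 2, 2, 1, 1, 2) and form L = D - A. Since every row of L sums to 0, the all-ones vector is in the kernel and 0 is an eigenvalue. The largest eigenvalue, 3.7321, is at most the vertex count 6.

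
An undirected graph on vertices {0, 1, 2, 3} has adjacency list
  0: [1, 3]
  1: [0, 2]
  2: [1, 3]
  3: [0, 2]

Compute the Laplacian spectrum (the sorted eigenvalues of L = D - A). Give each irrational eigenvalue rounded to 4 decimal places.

Each diagonal entry of L is the vertex degree and each off-diagonal entry is -1 where an edge is present, 0 otherwise; in the order [0, 1, 2, 3] the diagonal is [2, 2, 2, 2]. L is symmetric positive semidefinite, so every eigenvalue is real and nonnegative. The single zero eigenvalue shows the graph is connected. The eigenvalues sum to 8, which equals trace(L) = 2|E|.

[0, 2, 2, 4]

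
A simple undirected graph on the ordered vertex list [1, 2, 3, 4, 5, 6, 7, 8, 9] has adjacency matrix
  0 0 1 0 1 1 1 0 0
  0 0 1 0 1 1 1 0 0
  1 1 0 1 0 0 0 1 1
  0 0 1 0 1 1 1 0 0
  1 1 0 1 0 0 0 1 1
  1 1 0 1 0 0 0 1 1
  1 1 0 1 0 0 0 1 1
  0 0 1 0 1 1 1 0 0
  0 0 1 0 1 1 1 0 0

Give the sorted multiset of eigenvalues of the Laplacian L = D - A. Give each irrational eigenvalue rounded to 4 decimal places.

With the vertex order [1, 2, 3, 4, 5, 6, 7, 8, 9], the degrees are [4, 4, 5, 4, 5, 5, 5, 4, 4], giving D = diag(4, 4, 5, 4, 5, 5, 5, 4, 4) and L = D - A. Diagonalising L (or applying a numerical eigensolver to the 9x9 matrix) gives the spectrum above. There is one zero in the spectrum, matching the 1 component.

[0, 4, 4, 4, 4, 5, 5, 5, 9]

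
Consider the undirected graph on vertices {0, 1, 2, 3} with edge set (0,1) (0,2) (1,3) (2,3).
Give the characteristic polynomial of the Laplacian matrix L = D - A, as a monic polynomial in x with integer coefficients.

With the vertex order [0, 1, 2, 3], the degrees are [2, 2, 2, 2], giving D = diag(2, 2, 2, 2) and L = D - A. Computing det(xI - L) by cofactor expansion (or equivalently via sum-over-permutations) gives x^4 - 8x^3 + 20x^2 - 16x. The coefficient of x^3 equals -trace(L) = -8, matching the sum of degrees. The eigenvalues sum to 8, which equals trace(L) = 2|E|.

x^4 - 8x^3 + 20x^2 - 16x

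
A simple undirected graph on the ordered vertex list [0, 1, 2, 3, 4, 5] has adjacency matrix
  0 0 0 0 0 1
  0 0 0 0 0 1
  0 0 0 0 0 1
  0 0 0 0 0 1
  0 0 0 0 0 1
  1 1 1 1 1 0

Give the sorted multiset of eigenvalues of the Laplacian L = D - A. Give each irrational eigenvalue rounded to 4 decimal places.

[0, 1, 1, 1, 1, 6]

With the vertex order [0, 1, 2, 3, 4, 5], the degrees are [1, 1, 1, 1, 1, 5], giving D = diag(1, 1, 1, 1, 1, 5) and L = D - A. The multiplicity of 0 as a Laplacian eigenvalue equals the number of connected components. The single zero eigenvalue shows the graph is connected. The eigenvalues sum to 10, which equals trace(L) = 2|E|. The largest eigenvalue, 6, is at most the vertex count 6.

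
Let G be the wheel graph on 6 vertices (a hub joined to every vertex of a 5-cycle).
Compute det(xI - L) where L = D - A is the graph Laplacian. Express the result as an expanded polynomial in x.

x^6 - 20x^5 + 155x^4 - 580x^3 + 1045x^2 - 726x

The graph has 6 vertices and degree multiset [5, 3, 3, 3, 3, 3]; D is the diagonal matrix of degrees and L = D - A. L has integer entries, so p(x) = det(xI - L) has integer coefficients. Expanding the determinant yields x^6 - 20x^5 + 155x^4 - 580x^3 + 1045x^2 - 726x. The constant term is 0 because L is singular (the all-ones vector lies in its kernel).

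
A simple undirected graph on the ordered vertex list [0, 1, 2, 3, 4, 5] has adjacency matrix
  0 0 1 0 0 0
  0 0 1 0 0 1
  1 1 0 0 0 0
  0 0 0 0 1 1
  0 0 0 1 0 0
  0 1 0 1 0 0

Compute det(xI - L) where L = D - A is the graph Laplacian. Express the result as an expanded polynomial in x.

x^6 - 10x^5 + 36x^4 - 56x^3 + 35x^2 - 6x

Reading degrees in the order [0, 1, 2, 3, 4, 5] gives [1, 2, 2, 2, 1, 2]; set D = diag(1, 2, 2, 2, 1, 2) and form L = D - A. Computing det(xI - L) by cofactor expansion (or equivalently via sum-over-permutations) gives x^6 - 10x^5 + 36x^4 - 56x^3 + 35x^2 - 6x. Since p(0) = det(-L) = 0, x divides p(x). The eigenvalues sum to 10, which equals trace(L) = 2|E|.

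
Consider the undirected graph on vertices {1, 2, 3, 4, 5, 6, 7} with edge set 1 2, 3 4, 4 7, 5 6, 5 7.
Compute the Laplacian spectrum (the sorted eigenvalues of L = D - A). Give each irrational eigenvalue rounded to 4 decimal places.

Each diagonal entry of L is the vertex degree and each off-diagonal entry is -1 where an edge is present, 0 otherwise; in the order [1, 2, 3, 4, 5, 6, 7] the diagonal is [1, 1, 1, 2, 2, 1, 2]. The multiplicity of 0 as a Laplacian eigenvalue equals the number of connected components. The 2 zero eigenvalues correspond to the 2 connected components.

[0, 0, 0.3820, 1.3820, 2, 2.6180, 3.6180]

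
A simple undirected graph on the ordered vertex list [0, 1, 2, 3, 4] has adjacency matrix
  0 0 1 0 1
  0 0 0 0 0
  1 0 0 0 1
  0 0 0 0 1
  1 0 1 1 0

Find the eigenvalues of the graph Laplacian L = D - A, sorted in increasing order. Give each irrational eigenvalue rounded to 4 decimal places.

[0, 0, 1, 3, 4]

Reading degrees in the order [0, 1, 2, 3, 4] gives [2, 0, 2, 1, 3]; set D = diag(2, 0, 2, 1, 3) and form L = D - A. Diagonalising L (or applying a numerical eigensolver to the 5x5 matrix) gives the spectrum above. The 2 zero eigenvalues correspond to the 2 connected components. The eigenvalues sum to 8, which equals trace(L) = 2|E|.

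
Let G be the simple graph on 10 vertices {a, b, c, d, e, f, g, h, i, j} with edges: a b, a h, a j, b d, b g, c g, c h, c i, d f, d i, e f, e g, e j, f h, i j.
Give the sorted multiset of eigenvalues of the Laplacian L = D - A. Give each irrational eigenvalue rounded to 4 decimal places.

Each diagonal entry of L is the vertex degree and each off-diagonal entry is -1 where an edge is present, 0 otherwise; in the order [a, b, c, d, e, f, g, h, i, j] the diagonal is [3, 3, 3, 3, 3, 3, 3, 3, 3, 3]. Since every row of L sums to 0, the all-ones vector is in the kernel and 0 is an eigenvalue. The single zero eigenvalue shows the graph is connected. By the matrix-tree theorem the graph has (1/10) * product of the nonzero eigenvalues = 2000 spanning trees. The eigenvalues sum to 30, which equals trace(L) = 2|E|.

[0, 2, 2, 2, 2, 2, 5, 5, 5, 5]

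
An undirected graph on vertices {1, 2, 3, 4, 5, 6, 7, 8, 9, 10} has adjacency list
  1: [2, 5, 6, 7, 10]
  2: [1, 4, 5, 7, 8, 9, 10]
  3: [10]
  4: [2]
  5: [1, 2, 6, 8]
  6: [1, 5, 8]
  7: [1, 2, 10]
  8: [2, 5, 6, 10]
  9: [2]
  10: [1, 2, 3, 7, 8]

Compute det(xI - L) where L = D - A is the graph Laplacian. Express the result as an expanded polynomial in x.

Reading degrees in the order [1, 2, 3, 4, 5, 6, 7, 8, 9, 10] gives [5, 7, 1, 1, 4, 3, 3, 4, 1, 5]; set D = diag(5, 7, 1, 1, 4, 3, 3, 4, 1, 5) and form L = D - A. L has integer entries, so p(x) = det(xI - L) has integer coefficients. Expanding the determinant yields x^10 - 34x^9 + 485x^8 - 3782x^7 + 17611x^6 - 50270x^5 + 87082x^4 - 87746x^3 + 46803x^2 - 10150x. Since p(0) = det(-L) = 0, x divides p(x).

x^10 - 34x^9 + 485x^8 - 3782x^7 + 17611x^6 - 50270x^5 + 87082x^4 - 87746x^3 + 46803x^2 - 10150x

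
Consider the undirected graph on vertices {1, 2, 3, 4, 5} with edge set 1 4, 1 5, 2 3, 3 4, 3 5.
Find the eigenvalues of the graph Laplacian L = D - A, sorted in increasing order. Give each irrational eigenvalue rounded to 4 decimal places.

[0, 0.8299, 2, 2.6889, 4.4812]

With the vertex order [1, 2, 3, 4, 5], the degrees are [2, 1, 3, 2, 2], giving D = diag(2, 1, 3, 2, 2) and L = D - A. Since every row of L sums to 0, the all-ones vector is in the kernel and 0 is an eigenvalue. The single zero eigenvalue shows the graph is connected. The largest eigenvalue, 4.4812, is at most the vertex count 5.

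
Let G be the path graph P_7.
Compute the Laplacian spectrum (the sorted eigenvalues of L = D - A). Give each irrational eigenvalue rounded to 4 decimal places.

The graph has 7 vertices and degree multiset [2, 2, 2, 2, 2, 1, 1]; D is the diagonal matrix of degrees and L = D - A. The multiplicity of 0 as a Laplacian eigenvalue equals the number of connected components. By the matrix-tree theorem the graph has (1/7) * product of the nonzero eigenvalues = 1 spanning tree.

[0, 0.1981, 0.7530, 1.5550, 2.4450, 3.2470, 3.8019]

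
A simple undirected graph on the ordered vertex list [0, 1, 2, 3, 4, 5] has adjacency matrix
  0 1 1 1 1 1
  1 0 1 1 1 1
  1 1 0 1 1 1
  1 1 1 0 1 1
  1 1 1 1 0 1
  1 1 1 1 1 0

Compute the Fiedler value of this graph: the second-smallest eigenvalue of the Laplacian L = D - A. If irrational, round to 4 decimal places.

With the vertex order [0, 1, 2, 3, 4, 5], the degrees are [5, 5, 5, 5, 5, 5], giving D = diag(5, 5, 5, 5, 5, 5) and L = D - A. The sorted Laplacian eigenvalues are [0, 6, 6, 6, 6, 6]; the algebraic connectivity is the second entry, 6. The largest eigenvalue, 6, is at most the vertex count 6.

6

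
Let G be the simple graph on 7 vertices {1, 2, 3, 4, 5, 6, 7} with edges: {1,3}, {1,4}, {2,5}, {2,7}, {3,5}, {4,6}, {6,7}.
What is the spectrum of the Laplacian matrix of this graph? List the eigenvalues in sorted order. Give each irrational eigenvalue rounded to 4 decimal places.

Reading degrees in the order [1, 2, 3, 4, 5, 6, 7] gives [2, 2, 2, 2, 2, 2, 2]; set D = diag(2, 2, 2, 2, 2, 2, 2) and form L = D - A. L is symmetric positive semidefinite, so every eigenvalue is real and nonnegative. By the matrix-tree theorem the graph has (1/7) * product of the nonzero eigenvalues = 7 spanning trees.

[0, 0.7530, 0.7530, 2.4450, 2.4450, 3.8019, 3.8019]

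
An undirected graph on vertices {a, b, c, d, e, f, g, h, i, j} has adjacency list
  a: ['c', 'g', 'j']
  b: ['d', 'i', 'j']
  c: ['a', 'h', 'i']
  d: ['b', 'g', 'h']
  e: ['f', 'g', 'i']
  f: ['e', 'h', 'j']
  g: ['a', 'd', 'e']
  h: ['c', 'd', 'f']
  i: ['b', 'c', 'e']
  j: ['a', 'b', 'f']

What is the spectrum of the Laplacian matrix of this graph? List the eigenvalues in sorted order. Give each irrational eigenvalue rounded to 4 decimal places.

With the vertex order [a, b, c, d, e, f, g, h, i, j], the degrees are [3, 3, 3, 3, 3, 3, 3, 3, 3, 3], giving D = diag(3, 3, 3, 3, 3, 3, 3, 3, 3, 3) and L = D - A. L is symmetric positive semidefinite, so every eigenvalue is real and nonnegative. The single zero eigenvalue shows the graph is connected.

[0, 2, 2, 2, 2, 2, 5, 5, 5, 5]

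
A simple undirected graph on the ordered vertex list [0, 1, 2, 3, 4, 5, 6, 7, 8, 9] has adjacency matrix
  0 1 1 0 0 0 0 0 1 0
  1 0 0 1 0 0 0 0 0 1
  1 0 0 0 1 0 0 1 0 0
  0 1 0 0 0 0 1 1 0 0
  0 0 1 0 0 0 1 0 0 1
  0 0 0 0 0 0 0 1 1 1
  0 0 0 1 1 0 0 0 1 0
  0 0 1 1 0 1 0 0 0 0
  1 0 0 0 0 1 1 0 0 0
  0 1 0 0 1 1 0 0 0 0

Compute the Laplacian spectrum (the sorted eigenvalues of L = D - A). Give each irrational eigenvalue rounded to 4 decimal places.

With the vertex order [0, 1, 2, 3, 4, 5, 6, 7, 8, 9], the degrees are [3, 3, 3, 3, 3, 3, 3, 3, 3, 3], giving D = diag(3, 3, 3, 3, 3, 3, 3, 3, 3, 3) and L = D - A. The multiplicity of 0 as a Laplacian eigenvalue equals the number of connected components. The single zero eigenvalue shows the graph is connected. The largest eigenvalue, 5, is at most the vertex count 10.

[0, 2, 2, 2, 2, 2, 5, 5, 5, 5]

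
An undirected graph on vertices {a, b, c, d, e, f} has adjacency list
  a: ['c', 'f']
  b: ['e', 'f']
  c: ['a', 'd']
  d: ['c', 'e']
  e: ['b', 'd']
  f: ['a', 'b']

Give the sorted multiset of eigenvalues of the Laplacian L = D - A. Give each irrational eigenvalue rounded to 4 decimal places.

With the vertex order [a, b, c, d, e, f], the degrees are [2, 2, 2, 2, 2, 2], giving D = diag(2, 2, 2, 2, 2, 2) and L = D - A. The multiplicity of 0 as a Laplacian eigenvalue equals the number of connected components. The single zero eigenvalue shows the graph is connected. The largest eigenvalue, 4, is at most the vertex count 6. The eigenvalues sum to 12, which equals trace(L) = 2|E|.

[0, 1, 1, 3, 3, 4]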